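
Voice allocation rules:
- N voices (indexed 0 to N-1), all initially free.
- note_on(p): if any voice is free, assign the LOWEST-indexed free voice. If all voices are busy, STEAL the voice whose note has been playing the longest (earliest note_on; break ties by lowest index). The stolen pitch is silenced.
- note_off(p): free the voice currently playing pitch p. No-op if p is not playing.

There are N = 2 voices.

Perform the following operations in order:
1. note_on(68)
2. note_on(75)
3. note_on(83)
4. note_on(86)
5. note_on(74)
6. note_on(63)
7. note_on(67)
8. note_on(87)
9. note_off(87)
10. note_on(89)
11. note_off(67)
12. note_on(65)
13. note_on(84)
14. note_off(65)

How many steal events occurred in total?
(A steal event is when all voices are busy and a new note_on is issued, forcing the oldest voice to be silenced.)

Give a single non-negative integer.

Op 1: note_on(68): voice 0 is free -> assigned | voices=[68 -]
Op 2: note_on(75): voice 1 is free -> assigned | voices=[68 75]
Op 3: note_on(83): all voices busy, STEAL voice 0 (pitch 68, oldest) -> assign | voices=[83 75]
Op 4: note_on(86): all voices busy, STEAL voice 1 (pitch 75, oldest) -> assign | voices=[83 86]
Op 5: note_on(74): all voices busy, STEAL voice 0 (pitch 83, oldest) -> assign | voices=[74 86]
Op 6: note_on(63): all voices busy, STEAL voice 1 (pitch 86, oldest) -> assign | voices=[74 63]
Op 7: note_on(67): all voices busy, STEAL voice 0 (pitch 74, oldest) -> assign | voices=[67 63]
Op 8: note_on(87): all voices busy, STEAL voice 1 (pitch 63, oldest) -> assign | voices=[67 87]
Op 9: note_off(87): free voice 1 | voices=[67 -]
Op 10: note_on(89): voice 1 is free -> assigned | voices=[67 89]
Op 11: note_off(67): free voice 0 | voices=[- 89]
Op 12: note_on(65): voice 0 is free -> assigned | voices=[65 89]
Op 13: note_on(84): all voices busy, STEAL voice 1 (pitch 89, oldest) -> assign | voices=[65 84]
Op 14: note_off(65): free voice 0 | voices=[- 84]

Answer: 7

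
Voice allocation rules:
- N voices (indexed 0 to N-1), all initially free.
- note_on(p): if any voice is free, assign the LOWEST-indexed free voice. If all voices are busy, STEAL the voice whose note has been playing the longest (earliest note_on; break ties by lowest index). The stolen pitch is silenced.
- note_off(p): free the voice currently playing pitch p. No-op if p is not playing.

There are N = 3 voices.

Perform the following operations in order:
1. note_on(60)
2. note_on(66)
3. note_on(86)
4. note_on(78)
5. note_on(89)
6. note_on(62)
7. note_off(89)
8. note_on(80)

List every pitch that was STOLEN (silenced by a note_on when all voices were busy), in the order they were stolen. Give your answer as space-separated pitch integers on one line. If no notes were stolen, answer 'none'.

Op 1: note_on(60): voice 0 is free -> assigned | voices=[60 - -]
Op 2: note_on(66): voice 1 is free -> assigned | voices=[60 66 -]
Op 3: note_on(86): voice 2 is free -> assigned | voices=[60 66 86]
Op 4: note_on(78): all voices busy, STEAL voice 0 (pitch 60, oldest) -> assign | voices=[78 66 86]
Op 5: note_on(89): all voices busy, STEAL voice 1 (pitch 66, oldest) -> assign | voices=[78 89 86]
Op 6: note_on(62): all voices busy, STEAL voice 2 (pitch 86, oldest) -> assign | voices=[78 89 62]
Op 7: note_off(89): free voice 1 | voices=[78 - 62]
Op 8: note_on(80): voice 1 is free -> assigned | voices=[78 80 62]

Answer: 60 66 86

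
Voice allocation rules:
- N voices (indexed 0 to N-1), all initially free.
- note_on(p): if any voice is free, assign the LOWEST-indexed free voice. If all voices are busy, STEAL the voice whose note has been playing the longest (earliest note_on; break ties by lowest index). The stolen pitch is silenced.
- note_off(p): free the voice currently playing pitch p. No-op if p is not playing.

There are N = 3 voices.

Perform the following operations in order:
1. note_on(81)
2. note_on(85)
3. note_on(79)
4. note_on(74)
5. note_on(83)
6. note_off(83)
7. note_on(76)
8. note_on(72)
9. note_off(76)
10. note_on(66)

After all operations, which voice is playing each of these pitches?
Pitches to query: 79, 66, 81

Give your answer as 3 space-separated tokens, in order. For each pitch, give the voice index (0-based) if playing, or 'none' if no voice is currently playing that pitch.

Answer: none 1 none

Derivation:
Op 1: note_on(81): voice 0 is free -> assigned | voices=[81 - -]
Op 2: note_on(85): voice 1 is free -> assigned | voices=[81 85 -]
Op 3: note_on(79): voice 2 is free -> assigned | voices=[81 85 79]
Op 4: note_on(74): all voices busy, STEAL voice 0 (pitch 81, oldest) -> assign | voices=[74 85 79]
Op 5: note_on(83): all voices busy, STEAL voice 1 (pitch 85, oldest) -> assign | voices=[74 83 79]
Op 6: note_off(83): free voice 1 | voices=[74 - 79]
Op 7: note_on(76): voice 1 is free -> assigned | voices=[74 76 79]
Op 8: note_on(72): all voices busy, STEAL voice 2 (pitch 79, oldest) -> assign | voices=[74 76 72]
Op 9: note_off(76): free voice 1 | voices=[74 - 72]
Op 10: note_on(66): voice 1 is free -> assigned | voices=[74 66 72]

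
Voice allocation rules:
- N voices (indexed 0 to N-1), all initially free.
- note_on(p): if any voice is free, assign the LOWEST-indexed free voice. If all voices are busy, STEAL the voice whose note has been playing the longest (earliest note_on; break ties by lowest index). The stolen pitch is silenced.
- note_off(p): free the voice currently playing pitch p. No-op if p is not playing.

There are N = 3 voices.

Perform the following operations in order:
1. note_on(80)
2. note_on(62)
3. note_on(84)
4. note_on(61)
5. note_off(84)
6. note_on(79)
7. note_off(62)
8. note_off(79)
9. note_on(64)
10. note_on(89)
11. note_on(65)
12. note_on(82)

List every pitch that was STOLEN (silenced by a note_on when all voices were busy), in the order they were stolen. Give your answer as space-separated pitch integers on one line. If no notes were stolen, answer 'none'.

Op 1: note_on(80): voice 0 is free -> assigned | voices=[80 - -]
Op 2: note_on(62): voice 1 is free -> assigned | voices=[80 62 -]
Op 3: note_on(84): voice 2 is free -> assigned | voices=[80 62 84]
Op 4: note_on(61): all voices busy, STEAL voice 0 (pitch 80, oldest) -> assign | voices=[61 62 84]
Op 5: note_off(84): free voice 2 | voices=[61 62 -]
Op 6: note_on(79): voice 2 is free -> assigned | voices=[61 62 79]
Op 7: note_off(62): free voice 1 | voices=[61 - 79]
Op 8: note_off(79): free voice 2 | voices=[61 - -]
Op 9: note_on(64): voice 1 is free -> assigned | voices=[61 64 -]
Op 10: note_on(89): voice 2 is free -> assigned | voices=[61 64 89]
Op 11: note_on(65): all voices busy, STEAL voice 0 (pitch 61, oldest) -> assign | voices=[65 64 89]
Op 12: note_on(82): all voices busy, STEAL voice 1 (pitch 64, oldest) -> assign | voices=[65 82 89]

Answer: 80 61 64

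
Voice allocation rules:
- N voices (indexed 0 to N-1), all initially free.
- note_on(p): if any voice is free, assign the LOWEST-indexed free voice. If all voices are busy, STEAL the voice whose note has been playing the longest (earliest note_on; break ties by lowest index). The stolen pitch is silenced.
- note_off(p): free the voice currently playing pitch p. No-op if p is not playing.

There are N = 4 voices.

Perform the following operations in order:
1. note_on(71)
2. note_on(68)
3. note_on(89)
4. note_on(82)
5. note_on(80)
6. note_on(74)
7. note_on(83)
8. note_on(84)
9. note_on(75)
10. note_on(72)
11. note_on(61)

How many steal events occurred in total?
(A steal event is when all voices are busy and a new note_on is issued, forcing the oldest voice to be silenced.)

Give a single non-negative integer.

Op 1: note_on(71): voice 0 is free -> assigned | voices=[71 - - -]
Op 2: note_on(68): voice 1 is free -> assigned | voices=[71 68 - -]
Op 3: note_on(89): voice 2 is free -> assigned | voices=[71 68 89 -]
Op 4: note_on(82): voice 3 is free -> assigned | voices=[71 68 89 82]
Op 5: note_on(80): all voices busy, STEAL voice 0 (pitch 71, oldest) -> assign | voices=[80 68 89 82]
Op 6: note_on(74): all voices busy, STEAL voice 1 (pitch 68, oldest) -> assign | voices=[80 74 89 82]
Op 7: note_on(83): all voices busy, STEAL voice 2 (pitch 89, oldest) -> assign | voices=[80 74 83 82]
Op 8: note_on(84): all voices busy, STEAL voice 3 (pitch 82, oldest) -> assign | voices=[80 74 83 84]
Op 9: note_on(75): all voices busy, STEAL voice 0 (pitch 80, oldest) -> assign | voices=[75 74 83 84]
Op 10: note_on(72): all voices busy, STEAL voice 1 (pitch 74, oldest) -> assign | voices=[75 72 83 84]
Op 11: note_on(61): all voices busy, STEAL voice 2 (pitch 83, oldest) -> assign | voices=[75 72 61 84]

Answer: 7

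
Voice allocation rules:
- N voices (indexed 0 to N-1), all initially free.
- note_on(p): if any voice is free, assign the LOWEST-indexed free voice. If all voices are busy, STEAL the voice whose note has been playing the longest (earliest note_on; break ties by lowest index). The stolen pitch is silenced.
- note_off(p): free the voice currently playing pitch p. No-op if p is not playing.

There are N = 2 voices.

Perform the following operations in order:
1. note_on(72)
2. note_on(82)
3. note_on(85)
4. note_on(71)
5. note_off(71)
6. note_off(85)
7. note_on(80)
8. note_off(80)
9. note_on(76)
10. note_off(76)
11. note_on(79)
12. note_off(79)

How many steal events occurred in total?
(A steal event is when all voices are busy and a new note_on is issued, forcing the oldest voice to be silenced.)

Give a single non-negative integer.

Op 1: note_on(72): voice 0 is free -> assigned | voices=[72 -]
Op 2: note_on(82): voice 1 is free -> assigned | voices=[72 82]
Op 3: note_on(85): all voices busy, STEAL voice 0 (pitch 72, oldest) -> assign | voices=[85 82]
Op 4: note_on(71): all voices busy, STEAL voice 1 (pitch 82, oldest) -> assign | voices=[85 71]
Op 5: note_off(71): free voice 1 | voices=[85 -]
Op 6: note_off(85): free voice 0 | voices=[- -]
Op 7: note_on(80): voice 0 is free -> assigned | voices=[80 -]
Op 8: note_off(80): free voice 0 | voices=[- -]
Op 9: note_on(76): voice 0 is free -> assigned | voices=[76 -]
Op 10: note_off(76): free voice 0 | voices=[- -]
Op 11: note_on(79): voice 0 is free -> assigned | voices=[79 -]
Op 12: note_off(79): free voice 0 | voices=[- -]

Answer: 2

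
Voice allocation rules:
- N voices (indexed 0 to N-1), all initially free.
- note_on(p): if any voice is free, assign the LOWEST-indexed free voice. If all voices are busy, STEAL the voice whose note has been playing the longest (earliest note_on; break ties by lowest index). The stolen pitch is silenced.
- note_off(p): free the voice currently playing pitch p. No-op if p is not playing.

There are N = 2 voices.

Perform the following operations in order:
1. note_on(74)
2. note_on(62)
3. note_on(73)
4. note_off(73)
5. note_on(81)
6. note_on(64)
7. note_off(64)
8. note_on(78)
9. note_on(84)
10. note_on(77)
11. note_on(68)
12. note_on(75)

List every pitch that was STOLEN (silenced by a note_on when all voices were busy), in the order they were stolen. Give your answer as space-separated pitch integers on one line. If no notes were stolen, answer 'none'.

Op 1: note_on(74): voice 0 is free -> assigned | voices=[74 -]
Op 2: note_on(62): voice 1 is free -> assigned | voices=[74 62]
Op 3: note_on(73): all voices busy, STEAL voice 0 (pitch 74, oldest) -> assign | voices=[73 62]
Op 4: note_off(73): free voice 0 | voices=[- 62]
Op 5: note_on(81): voice 0 is free -> assigned | voices=[81 62]
Op 6: note_on(64): all voices busy, STEAL voice 1 (pitch 62, oldest) -> assign | voices=[81 64]
Op 7: note_off(64): free voice 1 | voices=[81 -]
Op 8: note_on(78): voice 1 is free -> assigned | voices=[81 78]
Op 9: note_on(84): all voices busy, STEAL voice 0 (pitch 81, oldest) -> assign | voices=[84 78]
Op 10: note_on(77): all voices busy, STEAL voice 1 (pitch 78, oldest) -> assign | voices=[84 77]
Op 11: note_on(68): all voices busy, STEAL voice 0 (pitch 84, oldest) -> assign | voices=[68 77]
Op 12: note_on(75): all voices busy, STEAL voice 1 (pitch 77, oldest) -> assign | voices=[68 75]

Answer: 74 62 81 78 84 77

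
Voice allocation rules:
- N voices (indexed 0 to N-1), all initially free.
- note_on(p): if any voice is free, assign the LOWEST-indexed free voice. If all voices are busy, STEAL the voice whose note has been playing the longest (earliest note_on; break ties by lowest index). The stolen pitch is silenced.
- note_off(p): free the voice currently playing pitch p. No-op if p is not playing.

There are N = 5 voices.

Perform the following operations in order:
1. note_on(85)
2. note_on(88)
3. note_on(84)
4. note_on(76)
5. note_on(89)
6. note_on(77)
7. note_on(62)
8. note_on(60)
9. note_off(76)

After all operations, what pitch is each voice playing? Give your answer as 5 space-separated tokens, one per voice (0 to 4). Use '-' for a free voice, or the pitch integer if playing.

Answer: 77 62 60 - 89

Derivation:
Op 1: note_on(85): voice 0 is free -> assigned | voices=[85 - - - -]
Op 2: note_on(88): voice 1 is free -> assigned | voices=[85 88 - - -]
Op 3: note_on(84): voice 2 is free -> assigned | voices=[85 88 84 - -]
Op 4: note_on(76): voice 3 is free -> assigned | voices=[85 88 84 76 -]
Op 5: note_on(89): voice 4 is free -> assigned | voices=[85 88 84 76 89]
Op 6: note_on(77): all voices busy, STEAL voice 0 (pitch 85, oldest) -> assign | voices=[77 88 84 76 89]
Op 7: note_on(62): all voices busy, STEAL voice 1 (pitch 88, oldest) -> assign | voices=[77 62 84 76 89]
Op 8: note_on(60): all voices busy, STEAL voice 2 (pitch 84, oldest) -> assign | voices=[77 62 60 76 89]
Op 9: note_off(76): free voice 3 | voices=[77 62 60 - 89]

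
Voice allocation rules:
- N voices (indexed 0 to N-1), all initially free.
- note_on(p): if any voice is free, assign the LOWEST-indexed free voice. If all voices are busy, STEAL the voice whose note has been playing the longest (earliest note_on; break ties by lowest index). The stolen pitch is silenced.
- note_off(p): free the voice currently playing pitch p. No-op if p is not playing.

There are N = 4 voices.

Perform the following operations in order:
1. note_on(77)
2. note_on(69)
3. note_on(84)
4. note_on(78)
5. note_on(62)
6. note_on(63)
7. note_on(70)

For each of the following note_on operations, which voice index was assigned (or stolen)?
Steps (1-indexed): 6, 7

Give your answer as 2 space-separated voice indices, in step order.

Answer: 1 2

Derivation:
Op 1: note_on(77): voice 0 is free -> assigned | voices=[77 - - -]
Op 2: note_on(69): voice 1 is free -> assigned | voices=[77 69 - -]
Op 3: note_on(84): voice 2 is free -> assigned | voices=[77 69 84 -]
Op 4: note_on(78): voice 3 is free -> assigned | voices=[77 69 84 78]
Op 5: note_on(62): all voices busy, STEAL voice 0 (pitch 77, oldest) -> assign | voices=[62 69 84 78]
Op 6: note_on(63): all voices busy, STEAL voice 1 (pitch 69, oldest) -> assign | voices=[62 63 84 78]
Op 7: note_on(70): all voices busy, STEAL voice 2 (pitch 84, oldest) -> assign | voices=[62 63 70 78]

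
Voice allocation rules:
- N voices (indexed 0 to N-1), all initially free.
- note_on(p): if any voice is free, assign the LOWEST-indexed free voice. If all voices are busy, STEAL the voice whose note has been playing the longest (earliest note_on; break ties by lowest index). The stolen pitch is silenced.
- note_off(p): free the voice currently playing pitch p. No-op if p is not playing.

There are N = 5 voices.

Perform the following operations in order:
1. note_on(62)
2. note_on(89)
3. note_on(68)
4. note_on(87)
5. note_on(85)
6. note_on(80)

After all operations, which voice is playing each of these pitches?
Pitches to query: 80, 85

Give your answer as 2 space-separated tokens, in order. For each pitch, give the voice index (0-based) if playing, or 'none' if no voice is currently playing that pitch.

Answer: 0 4

Derivation:
Op 1: note_on(62): voice 0 is free -> assigned | voices=[62 - - - -]
Op 2: note_on(89): voice 1 is free -> assigned | voices=[62 89 - - -]
Op 3: note_on(68): voice 2 is free -> assigned | voices=[62 89 68 - -]
Op 4: note_on(87): voice 3 is free -> assigned | voices=[62 89 68 87 -]
Op 5: note_on(85): voice 4 is free -> assigned | voices=[62 89 68 87 85]
Op 6: note_on(80): all voices busy, STEAL voice 0 (pitch 62, oldest) -> assign | voices=[80 89 68 87 85]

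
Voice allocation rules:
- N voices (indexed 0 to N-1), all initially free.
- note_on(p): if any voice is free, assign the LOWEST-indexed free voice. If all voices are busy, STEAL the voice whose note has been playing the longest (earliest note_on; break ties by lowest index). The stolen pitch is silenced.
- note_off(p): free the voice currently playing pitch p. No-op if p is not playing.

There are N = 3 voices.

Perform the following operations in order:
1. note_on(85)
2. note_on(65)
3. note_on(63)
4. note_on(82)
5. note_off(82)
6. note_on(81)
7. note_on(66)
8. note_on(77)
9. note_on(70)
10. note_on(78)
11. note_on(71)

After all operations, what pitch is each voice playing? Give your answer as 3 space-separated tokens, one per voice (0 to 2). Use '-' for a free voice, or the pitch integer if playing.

Answer: 70 78 71

Derivation:
Op 1: note_on(85): voice 0 is free -> assigned | voices=[85 - -]
Op 2: note_on(65): voice 1 is free -> assigned | voices=[85 65 -]
Op 3: note_on(63): voice 2 is free -> assigned | voices=[85 65 63]
Op 4: note_on(82): all voices busy, STEAL voice 0 (pitch 85, oldest) -> assign | voices=[82 65 63]
Op 5: note_off(82): free voice 0 | voices=[- 65 63]
Op 6: note_on(81): voice 0 is free -> assigned | voices=[81 65 63]
Op 7: note_on(66): all voices busy, STEAL voice 1 (pitch 65, oldest) -> assign | voices=[81 66 63]
Op 8: note_on(77): all voices busy, STEAL voice 2 (pitch 63, oldest) -> assign | voices=[81 66 77]
Op 9: note_on(70): all voices busy, STEAL voice 0 (pitch 81, oldest) -> assign | voices=[70 66 77]
Op 10: note_on(78): all voices busy, STEAL voice 1 (pitch 66, oldest) -> assign | voices=[70 78 77]
Op 11: note_on(71): all voices busy, STEAL voice 2 (pitch 77, oldest) -> assign | voices=[70 78 71]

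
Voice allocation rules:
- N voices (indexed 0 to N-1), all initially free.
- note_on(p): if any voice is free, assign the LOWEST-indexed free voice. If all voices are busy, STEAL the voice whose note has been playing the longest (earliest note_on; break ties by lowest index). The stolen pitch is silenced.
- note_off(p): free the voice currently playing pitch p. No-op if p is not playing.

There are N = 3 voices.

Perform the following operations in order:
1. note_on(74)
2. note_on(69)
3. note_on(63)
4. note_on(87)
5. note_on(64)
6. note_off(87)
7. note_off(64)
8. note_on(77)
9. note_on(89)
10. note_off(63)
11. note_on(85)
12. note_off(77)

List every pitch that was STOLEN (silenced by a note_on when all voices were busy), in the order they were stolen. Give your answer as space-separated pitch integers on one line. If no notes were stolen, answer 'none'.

Op 1: note_on(74): voice 0 is free -> assigned | voices=[74 - -]
Op 2: note_on(69): voice 1 is free -> assigned | voices=[74 69 -]
Op 3: note_on(63): voice 2 is free -> assigned | voices=[74 69 63]
Op 4: note_on(87): all voices busy, STEAL voice 0 (pitch 74, oldest) -> assign | voices=[87 69 63]
Op 5: note_on(64): all voices busy, STEAL voice 1 (pitch 69, oldest) -> assign | voices=[87 64 63]
Op 6: note_off(87): free voice 0 | voices=[- 64 63]
Op 7: note_off(64): free voice 1 | voices=[- - 63]
Op 8: note_on(77): voice 0 is free -> assigned | voices=[77 - 63]
Op 9: note_on(89): voice 1 is free -> assigned | voices=[77 89 63]
Op 10: note_off(63): free voice 2 | voices=[77 89 -]
Op 11: note_on(85): voice 2 is free -> assigned | voices=[77 89 85]
Op 12: note_off(77): free voice 0 | voices=[- 89 85]

Answer: 74 69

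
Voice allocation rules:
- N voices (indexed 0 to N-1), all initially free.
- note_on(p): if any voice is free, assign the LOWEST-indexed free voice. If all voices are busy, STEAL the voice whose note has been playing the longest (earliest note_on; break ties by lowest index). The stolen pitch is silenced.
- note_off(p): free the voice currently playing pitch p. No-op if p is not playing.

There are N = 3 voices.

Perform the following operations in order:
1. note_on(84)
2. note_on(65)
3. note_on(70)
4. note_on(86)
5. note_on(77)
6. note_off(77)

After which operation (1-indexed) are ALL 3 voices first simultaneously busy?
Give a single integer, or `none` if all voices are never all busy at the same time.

Op 1: note_on(84): voice 0 is free -> assigned | voices=[84 - -]
Op 2: note_on(65): voice 1 is free -> assigned | voices=[84 65 -]
Op 3: note_on(70): voice 2 is free -> assigned | voices=[84 65 70]
Op 4: note_on(86): all voices busy, STEAL voice 0 (pitch 84, oldest) -> assign | voices=[86 65 70]
Op 5: note_on(77): all voices busy, STEAL voice 1 (pitch 65, oldest) -> assign | voices=[86 77 70]
Op 6: note_off(77): free voice 1 | voices=[86 - 70]

Answer: 3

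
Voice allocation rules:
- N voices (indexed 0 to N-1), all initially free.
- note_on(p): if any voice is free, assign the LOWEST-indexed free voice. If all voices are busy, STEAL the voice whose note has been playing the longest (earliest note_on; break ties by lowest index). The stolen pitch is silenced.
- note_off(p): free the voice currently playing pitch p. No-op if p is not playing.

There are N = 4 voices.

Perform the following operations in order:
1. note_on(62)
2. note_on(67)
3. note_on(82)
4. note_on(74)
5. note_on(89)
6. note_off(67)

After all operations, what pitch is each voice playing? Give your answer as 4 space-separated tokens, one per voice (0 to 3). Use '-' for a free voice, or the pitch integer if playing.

Op 1: note_on(62): voice 0 is free -> assigned | voices=[62 - - -]
Op 2: note_on(67): voice 1 is free -> assigned | voices=[62 67 - -]
Op 3: note_on(82): voice 2 is free -> assigned | voices=[62 67 82 -]
Op 4: note_on(74): voice 3 is free -> assigned | voices=[62 67 82 74]
Op 5: note_on(89): all voices busy, STEAL voice 0 (pitch 62, oldest) -> assign | voices=[89 67 82 74]
Op 6: note_off(67): free voice 1 | voices=[89 - 82 74]

Answer: 89 - 82 74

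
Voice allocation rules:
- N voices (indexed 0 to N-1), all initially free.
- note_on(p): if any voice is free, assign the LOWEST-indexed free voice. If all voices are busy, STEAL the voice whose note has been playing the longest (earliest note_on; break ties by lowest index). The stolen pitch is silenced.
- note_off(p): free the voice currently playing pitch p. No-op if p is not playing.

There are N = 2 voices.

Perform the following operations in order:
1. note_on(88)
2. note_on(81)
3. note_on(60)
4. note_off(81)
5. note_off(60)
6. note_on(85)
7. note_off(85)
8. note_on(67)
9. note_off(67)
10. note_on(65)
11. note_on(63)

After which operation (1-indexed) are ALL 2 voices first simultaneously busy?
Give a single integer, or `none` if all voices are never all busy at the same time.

Op 1: note_on(88): voice 0 is free -> assigned | voices=[88 -]
Op 2: note_on(81): voice 1 is free -> assigned | voices=[88 81]
Op 3: note_on(60): all voices busy, STEAL voice 0 (pitch 88, oldest) -> assign | voices=[60 81]
Op 4: note_off(81): free voice 1 | voices=[60 -]
Op 5: note_off(60): free voice 0 | voices=[- -]
Op 6: note_on(85): voice 0 is free -> assigned | voices=[85 -]
Op 7: note_off(85): free voice 0 | voices=[- -]
Op 8: note_on(67): voice 0 is free -> assigned | voices=[67 -]
Op 9: note_off(67): free voice 0 | voices=[- -]
Op 10: note_on(65): voice 0 is free -> assigned | voices=[65 -]
Op 11: note_on(63): voice 1 is free -> assigned | voices=[65 63]

Answer: 2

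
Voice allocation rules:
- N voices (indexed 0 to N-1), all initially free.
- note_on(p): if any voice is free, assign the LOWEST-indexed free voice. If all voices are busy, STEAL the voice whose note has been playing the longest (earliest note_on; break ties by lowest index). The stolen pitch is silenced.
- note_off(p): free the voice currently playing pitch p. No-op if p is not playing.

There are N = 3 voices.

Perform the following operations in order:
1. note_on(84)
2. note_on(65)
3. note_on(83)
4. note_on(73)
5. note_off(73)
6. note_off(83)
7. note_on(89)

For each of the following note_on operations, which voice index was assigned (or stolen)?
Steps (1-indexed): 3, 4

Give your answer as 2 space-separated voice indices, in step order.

Answer: 2 0

Derivation:
Op 1: note_on(84): voice 0 is free -> assigned | voices=[84 - -]
Op 2: note_on(65): voice 1 is free -> assigned | voices=[84 65 -]
Op 3: note_on(83): voice 2 is free -> assigned | voices=[84 65 83]
Op 4: note_on(73): all voices busy, STEAL voice 0 (pitch 84, oldest) -> assign | voices=[73 65 83]
Op 5: note_off(73): free voice 0 | voices=[- 65 83]
Op 6: note_off(83): free voice 2 | voices=[- 65 -]
Op 7: note_on(89): voice 0 is free -> assigned | voices=[89 65 -]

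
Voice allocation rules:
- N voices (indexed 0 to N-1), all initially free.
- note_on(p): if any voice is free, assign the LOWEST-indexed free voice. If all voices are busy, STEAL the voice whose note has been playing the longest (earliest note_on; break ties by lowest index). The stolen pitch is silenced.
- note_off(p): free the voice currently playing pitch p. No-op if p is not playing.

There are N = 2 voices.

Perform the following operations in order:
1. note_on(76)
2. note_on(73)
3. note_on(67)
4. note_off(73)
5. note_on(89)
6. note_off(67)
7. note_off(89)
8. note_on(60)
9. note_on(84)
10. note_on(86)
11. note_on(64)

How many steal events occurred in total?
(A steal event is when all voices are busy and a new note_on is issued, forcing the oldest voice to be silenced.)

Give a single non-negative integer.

Answer: 3

Derivation:
Op 1: note_on(76): voice 0 is free -> assigned | voices=[76 -]
Op 2: note_on(73): voice 1 is free -> assigned | voices=[76 73]
Op 3: note_on(67): all voices busy, STEAL voice 0 (pitch 76, oldest) -> assign | voices=[67 73]
Op 4: note_off(73): free voice 1 | voices=[67 -]
Op 5: note_on(89): voice 1 is free -> assigned | voices=[67 89]
Op 6: note_off(67): free voice 0 | voices=[- 89]
Op 7: note_off(89): free voice 1 | voices=[- -]
Op 8: note_on(60): voice 0 is free -> assigned | voices=[60 -]
Op 9: note_on(84): voice 1 is free -> assigned | voices=[60 84]
Op 10: note_on(86): all voices busy, STEAL voice 0 (pitch 60, oldest) -> assign | voices=[86 84]
Op 11: note_on(64): all voices busy, STEAL voice 1 (pitch 84, oldest) -> assign | voices=[86 64]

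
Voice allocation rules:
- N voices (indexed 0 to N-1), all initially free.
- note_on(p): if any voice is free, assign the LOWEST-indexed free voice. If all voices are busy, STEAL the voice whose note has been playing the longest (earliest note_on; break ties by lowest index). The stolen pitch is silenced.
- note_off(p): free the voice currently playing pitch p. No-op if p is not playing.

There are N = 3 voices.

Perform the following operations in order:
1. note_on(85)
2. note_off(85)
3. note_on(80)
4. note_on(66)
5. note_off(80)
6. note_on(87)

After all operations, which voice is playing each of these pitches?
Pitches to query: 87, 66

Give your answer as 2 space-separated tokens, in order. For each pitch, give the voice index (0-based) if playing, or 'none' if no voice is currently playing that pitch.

Answer: 0 1

Derivation:
Op 1: note_on(85): voice 0 is free -> assigned | voices=[85 - -]
Op 2: note_off(85): free voice 0 | voices=[- - -]
Op 3: note_on(80): voice 0 is free -> assigned | voices=[80 - -]
Op 4: note_on(66): voice 1 is free -> assigned | voices=[80 66 -]
Op 5: note_off(80): free voice 0 | voices=[- 66 -]
Op 6: note_on(87): voice 0 is free -> assigned | voices=[87 66 -]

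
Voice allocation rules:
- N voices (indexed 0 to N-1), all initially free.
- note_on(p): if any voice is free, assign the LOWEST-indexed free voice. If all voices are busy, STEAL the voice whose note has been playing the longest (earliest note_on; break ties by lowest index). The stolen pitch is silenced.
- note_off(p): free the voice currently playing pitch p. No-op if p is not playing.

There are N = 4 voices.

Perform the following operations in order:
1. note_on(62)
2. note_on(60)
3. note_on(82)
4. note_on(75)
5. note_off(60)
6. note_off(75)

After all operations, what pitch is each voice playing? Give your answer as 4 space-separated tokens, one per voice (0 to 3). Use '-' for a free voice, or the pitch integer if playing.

Answer: 62 - 82 -

Derivation:
Op 1: note_on(62): voice 0 is free -> assigned | voices=[62 - - -]
Op 2: note_on(60): voice 1 is free -> assigned | voices=[62 60 - -]
Op 3: note_on(82): voice 2 is free -> assigned | voices=[62 60 82 -]
Op 4: note_on(75): voice 3 is free -> assigned | voices=[62 60 82 75]
Op 5: note_off(60): free voice 1 | voices=[62 - 82 75]
Op 6: note_off(75): free voice 3 | voices=[62 - 82 -]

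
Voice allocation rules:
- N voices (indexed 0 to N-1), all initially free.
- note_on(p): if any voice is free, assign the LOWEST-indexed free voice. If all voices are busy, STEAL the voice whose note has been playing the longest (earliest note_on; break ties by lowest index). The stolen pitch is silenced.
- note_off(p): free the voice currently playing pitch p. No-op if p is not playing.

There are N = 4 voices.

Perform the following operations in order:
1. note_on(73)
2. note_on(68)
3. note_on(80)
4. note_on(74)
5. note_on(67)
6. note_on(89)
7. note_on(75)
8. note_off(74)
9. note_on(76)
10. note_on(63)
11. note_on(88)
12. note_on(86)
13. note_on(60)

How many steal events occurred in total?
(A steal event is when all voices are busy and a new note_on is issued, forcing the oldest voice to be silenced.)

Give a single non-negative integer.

Op 1: note_on(73): voice 0 is free -> assigned | voices=[73 - - -]
Op 2: note_on(68): voice 1 is free -> assigned | voices=[73 68 - -]
Op 3: note_on(80): voice 2 is free -> assigned | voices=[73 68 80 -]
Op 4: note_on(74): voice 3 is free -> assigned | voices=[73 68 80 74]
Op 5: note_on(67): all voices busy, STEAL voice 0 (pitch 73, oldest) -> assign | voices=[67 68 80 74]
Op 6: note_on(89): all voices busy, STEAL voice 1 (pitch 68, oldest) -> assign | voices=[67 89 80 74]
Op 7: note_on(75): all voices busy, STEAL voice 2 (pitch 80, oldest) -> assign | voices=[67 89 75 74]
Op 8: note_off(74): free voice 3 | voices=[67 89 75 -]
Op 9: note_on(76): voice 3 is free -> assigned | voices=[67 89 75 76]
Op 10: note_on(63): all voices busy, STEAL voice 0 (pitch 67, oldest) -> assign | voices=[63 89 75 76]
Op 11: note_on(88): all voices busy, STEAL voice 1 (pitch 89, oldest) -> assign | voices=[63 88 75 76]
Op 12: note_on(86): all voices busy, STEAL voice 2 (pitch 75, oldest) -> assign | voices=[63 88 86 76]
Op 13: note_on(60): all voices busy, STEAL voice 3 (pitch 76, oldest) -> assign | voices=[63 88 86 60]

Answer: 7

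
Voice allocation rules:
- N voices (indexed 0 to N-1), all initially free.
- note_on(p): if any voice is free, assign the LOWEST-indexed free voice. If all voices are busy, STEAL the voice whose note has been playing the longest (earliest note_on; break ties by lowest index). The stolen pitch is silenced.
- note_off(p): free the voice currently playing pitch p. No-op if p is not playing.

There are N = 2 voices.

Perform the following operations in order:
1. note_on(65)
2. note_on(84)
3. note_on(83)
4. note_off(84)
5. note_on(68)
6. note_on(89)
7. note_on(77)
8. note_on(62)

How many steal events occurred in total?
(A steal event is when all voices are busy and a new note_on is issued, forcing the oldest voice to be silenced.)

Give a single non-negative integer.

Op 1: note_on(65): voice 0 is free -> assigned | voices=[65 -]
Op 2: note_on(84): voice 1 is free -> assigned | voices=[65 84]
Op 3: note_on(83): all voices busy, STEAL voice 0 (pitch 65, oldest) -> assign | voices=[83 84]
Op 4: note_off(84): free voice 1 | voices=[83 -]
Op 5: note_on(68): voice 1 is free -> assigned | voices=[83 68]
Op 6: note_on(89): all voices busy, STEAL voice 0 (pitch 83, oldest) -> assign | voices=[89 68]
Op 7: note_on(77): all voices busy, STEAL voice 1 (pitch 68, oldest) -> assign | voices=[89 77]
Op 8: note_on(62): all voices busy, STEAL voice 0 (pitch 89, oldest) -> assign | voices=[62 77]

Answer: 4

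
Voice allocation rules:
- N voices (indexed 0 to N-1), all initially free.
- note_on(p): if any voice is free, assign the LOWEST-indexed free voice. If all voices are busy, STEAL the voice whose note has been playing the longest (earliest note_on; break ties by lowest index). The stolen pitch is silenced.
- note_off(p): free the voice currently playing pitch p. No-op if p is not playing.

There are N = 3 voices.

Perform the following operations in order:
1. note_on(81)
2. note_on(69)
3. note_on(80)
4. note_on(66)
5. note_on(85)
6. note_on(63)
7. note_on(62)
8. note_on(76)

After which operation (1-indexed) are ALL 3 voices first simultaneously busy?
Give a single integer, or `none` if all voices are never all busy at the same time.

Op 1: note_on(81): voice 0 is free -> assigned | voices=[81 - -]
Op 2: note_on(69): voice 1 is free -> assigned | voices=[81 69 -]
Op 3: note_on(80): voice 2 is free -> assigned | voices=[81 69 80]
Op 4: note_on(66): all voices busy, STEAL voice 0 (pitch 81, oldest) -> assign | voices=[66 69 80]
Op 5: note_on(85): all voices busy, STEAL voice 1 (pitch 69, oldest) -> assign | voices=[66 85 80]
Op 6: note_on(63): all voices busy, STEAL voice 2 (pitch 80, oldest) -> assign | voices=[66 85 63]
Op 7: note_on(62): all voices busy, STEAL voice 0 (pitch 66, oldest) -> assign | voices=[62 85 63]
Op 8: note_on(76): all voices busy, STEAL voice 1 (pitch 85, oldest) -> assign | voices=[62 76 63]

Answer: 3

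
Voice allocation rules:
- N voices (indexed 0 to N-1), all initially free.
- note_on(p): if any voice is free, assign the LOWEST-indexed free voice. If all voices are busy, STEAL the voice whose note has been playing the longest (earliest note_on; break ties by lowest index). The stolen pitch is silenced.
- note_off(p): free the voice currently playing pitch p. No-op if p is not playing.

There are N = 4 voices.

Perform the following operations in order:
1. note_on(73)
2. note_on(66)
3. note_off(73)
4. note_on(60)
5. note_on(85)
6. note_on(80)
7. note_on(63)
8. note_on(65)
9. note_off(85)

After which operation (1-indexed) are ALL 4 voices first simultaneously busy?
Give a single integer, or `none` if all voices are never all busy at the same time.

Answer: 6

Derivation:
Op 1: note_on(73): voice 0 is free -> assigned | voices=[73 - - -]
Op 2: note_on(66): voice 1 is free -> assigned | voices=[73 66 - -]
Op 3: note_off(73): free voice 0 | voices=[- 66 - -]
Op 4: note_on(60): voice 0 is free -> assigned | voices=[60 66 - -]
Op 5: note_on(85): voice 2 is free -> assigned | voices=[60 66 85 -]
Op 6: note_on(80): voice 3 is free -> assigned | voices=[60 66 85 80]
Op 7: note_on(63): all voices busy, STEAL voice 1 (pitch 66, oldest) -> assign | voices=[60 63 85 80]
Op 8: note_on(65): all voices busy, STEAL voice 0 (pitch 60, oldest) -> assign | voices=[65 63 85 80]
Op 9: note_off(85): free voice 2 | voices=[65 63 - 80]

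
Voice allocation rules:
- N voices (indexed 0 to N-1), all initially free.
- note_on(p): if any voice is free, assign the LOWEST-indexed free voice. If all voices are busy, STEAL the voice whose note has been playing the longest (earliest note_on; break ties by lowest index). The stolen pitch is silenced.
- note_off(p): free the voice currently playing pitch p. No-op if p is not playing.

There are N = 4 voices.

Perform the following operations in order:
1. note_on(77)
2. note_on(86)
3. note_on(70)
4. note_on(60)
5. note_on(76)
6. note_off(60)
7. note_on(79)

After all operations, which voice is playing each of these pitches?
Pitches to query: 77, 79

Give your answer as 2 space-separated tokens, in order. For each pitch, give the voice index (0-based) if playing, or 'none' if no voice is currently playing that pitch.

Op 1: note_on(77): voice 0 is free -> assigned | voices=[77 - - -]
Op 2: note_on(86): voice 1 is free -> assigned | voices=[77 86 - -]
Op 3: note_on(70): voice 2 is free -> assigned | voices=[77 86 70 -]
Op 4: note_on(60): voice 3 is free -> assigned | voices=[77 86 70 60]
Op 5: note_on(76): all voices busy, STEAL voice 0 (pitch 77, oldest) -> assign | voices=[76 86 70 60]
Op 6: note_off(60): free voice 3 | voices=[76 86 70 -]
Op 7: note_on(79): voice 3 is free -> assigned | voices=[76 86 70 79]

Answer: none 3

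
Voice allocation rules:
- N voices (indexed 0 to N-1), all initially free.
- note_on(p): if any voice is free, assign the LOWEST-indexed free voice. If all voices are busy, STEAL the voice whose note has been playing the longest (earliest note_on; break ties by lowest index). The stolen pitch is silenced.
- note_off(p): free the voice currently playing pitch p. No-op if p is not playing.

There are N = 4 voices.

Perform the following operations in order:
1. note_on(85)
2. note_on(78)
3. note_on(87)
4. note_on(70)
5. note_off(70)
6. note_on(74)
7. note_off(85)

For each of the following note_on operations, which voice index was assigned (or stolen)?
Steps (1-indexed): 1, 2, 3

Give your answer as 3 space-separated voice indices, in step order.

Op 1: note_on(85): voice 0 is free -> assigned | voices=[85 - - -]
Op 2: note_on(78): voice 1 is free -> assigned | voices=[85 78 - -]
Op 3: note_on(87): voice 2 is free -> assigned | voices=[85 78 87 -]
Op 4: note_on(70): voice 3 is free -> assigned | voices=[85 78 87 70]
Op 5: note_off(70): free voice 3 | voices=[85 78 87 -]
Op 6: note_on(74): voice 3 is free -> assigned | voices=[85 78 87 74]
Op 7: note_off(85): free voice 0 | voices=[- 78 87 74]

Answer: 0 1 2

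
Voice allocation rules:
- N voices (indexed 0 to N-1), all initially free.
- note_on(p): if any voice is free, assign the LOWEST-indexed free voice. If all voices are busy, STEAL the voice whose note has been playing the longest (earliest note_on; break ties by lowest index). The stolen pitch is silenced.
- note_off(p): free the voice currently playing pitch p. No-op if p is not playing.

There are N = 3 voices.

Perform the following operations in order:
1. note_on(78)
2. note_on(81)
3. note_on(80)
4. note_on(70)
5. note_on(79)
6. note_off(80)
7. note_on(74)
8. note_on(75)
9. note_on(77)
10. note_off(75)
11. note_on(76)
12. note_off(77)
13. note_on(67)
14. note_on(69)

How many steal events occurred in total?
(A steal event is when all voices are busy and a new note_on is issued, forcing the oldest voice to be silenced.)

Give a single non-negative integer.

Answer: 5

Derivation:
Op 1: note_on(78): voice 0 is free -> assigned | voices=[78 - -]
Op 2: note_on(81): voice 1 is free -> assigned | voices=[78 81 -]
Op 3: note_on(80): voice 2 is free -> assigned | voices=[78 81 80]
Op 4: note_on(70): all voices busy, STEAL voice 0 (pitch 78, oldest) -> assign | voices=[70 81 80]
Op 5: note_on(79): all voices busy, STEAL voice 1 (pitch 81, oldest) -> assign | voices=[70 79 80]
Op 6: note_off(80): free voice 2 | voices=[70 79 -]
Op 7: note_on(74): voice 2 is free -> assigned | voices=[70 79 74]
Op 8: note_on(75): all voices busy, STEAL voice 0 (pitch 70, oldest) -> assign | voices=[75 79 74]
Op 9: note_on(77): all voices busy, STEAL voice 1 (pitch 79, oldest) -> assign | voices=[75 77 74]
Op 10: note_off(75): free voice 0 | voices=[- 77 74]
Op 11: note_on(76): voice 0 is free -> assigned | voices=[76 77 74]
Op 12: note_off(77): free voice 1 | voices=[76 - 74]
Op 13: note_on(67): voice 1 is free -> assigned | voices=[76 67 74]
Op 14: note_on(69): all voices busy, STEAL voice 2 (pitch 74, oldest) -> assign | voices=[76 67 69]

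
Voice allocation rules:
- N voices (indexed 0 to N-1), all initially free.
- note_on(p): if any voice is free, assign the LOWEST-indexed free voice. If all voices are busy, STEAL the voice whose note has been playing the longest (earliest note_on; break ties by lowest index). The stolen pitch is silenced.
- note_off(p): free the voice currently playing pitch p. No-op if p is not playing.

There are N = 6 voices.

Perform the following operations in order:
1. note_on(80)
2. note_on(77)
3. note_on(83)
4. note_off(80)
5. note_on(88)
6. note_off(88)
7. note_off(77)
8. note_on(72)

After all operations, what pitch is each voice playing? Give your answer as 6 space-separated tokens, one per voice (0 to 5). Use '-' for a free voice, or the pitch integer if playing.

Op 1: note_on(80): voice 0 is free -> assigned | voices=[80 - - - - -]
Op 2: note_on(77): voice 1 is free -> assigned | voices=[80 77 - - - -]
Op 3: note_on(83): voice 2 is free -> assigned | voices=[80 77 83 - - -]
Op 4: note_off(80): free voice 0 | voices=[- 77 83 - - -]
Op 5: note_on(88): voice 0 is free -> assigned | voices=[88 77 83 - - -]
Op 6: note_off(88): free voice 0 | voices=[- 77 83 - - -]
Op 7: note_off(77): free voice 1 | voices=[- - 83 - - -]
Op 8: note_on(72): voice 0 is free -> assigned | voices=[72 - 83 - - -]

Answer: 72 - 83 - - -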